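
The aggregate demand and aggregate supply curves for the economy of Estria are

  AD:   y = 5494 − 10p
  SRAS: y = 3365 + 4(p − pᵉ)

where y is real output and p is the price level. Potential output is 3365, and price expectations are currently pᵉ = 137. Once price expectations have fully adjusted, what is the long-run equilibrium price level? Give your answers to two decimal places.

Long-run p = 212.90

Short run: with pᵉ = 137, SRAS is y = 2817 + 4p. Setting AD = SRAS gives 2677 = 14p, so p = 191.21 and y = 5494 − 10p = 3581.86.
Output 3581.86 is above potential 3365, so over time expected prices rise and SRAS shifts left until y returns to 3365.
Long run: y = 3365 on the AD curve gives 3365 = 5494 − 10p, so p = 212.90.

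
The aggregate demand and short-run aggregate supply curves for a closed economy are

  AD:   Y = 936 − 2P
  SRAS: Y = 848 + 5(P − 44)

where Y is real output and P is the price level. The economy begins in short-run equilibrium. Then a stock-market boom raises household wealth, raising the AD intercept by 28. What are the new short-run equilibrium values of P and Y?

P = 48, Y = 868

This is a positive demand shock: AD shifts right.
New AD: Y = 964 − 2P.
SRAS can be written Y = 628 + 5P.
Set AD = SRAS: 964 − 2P = 628 + 5P, so 336 = 7P and P = 48.
Y = 964 − 2·48 = 868.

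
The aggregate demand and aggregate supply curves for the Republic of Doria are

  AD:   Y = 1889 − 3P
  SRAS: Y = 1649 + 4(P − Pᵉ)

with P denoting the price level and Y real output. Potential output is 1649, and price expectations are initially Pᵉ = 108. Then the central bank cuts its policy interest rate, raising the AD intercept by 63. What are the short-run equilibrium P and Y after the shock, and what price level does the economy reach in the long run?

AD shifts right: new AD is Y = 1952 − 3P. With Pᵉ = 108, SRAS is Y = 1217 + 4P.
Short run: 1952 − 3P = 1217 + 4P gives 735 = 7P, so P = 105 and Y = 1952 − 3·105 = 1637.
Y = 1637 is below potential 1649; expectations adjust and SRAS shifts right until Y = 1649.
Long run: on the new AD curve, 1649 = 1952 − 3P gives P = 101.

Short run: P = 105, Y = 1637. Long run: P = 101.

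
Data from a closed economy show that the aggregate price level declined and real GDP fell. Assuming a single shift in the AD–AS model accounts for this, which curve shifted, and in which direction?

AD shifted left

P fell and Y fell. An AD shift moves P and Y in the same direction; an SRAS shift moves them in opposite directions.
Here P and Y moved in the same direction, so the AD curve shifted.
Since Y fell, AD shifted left.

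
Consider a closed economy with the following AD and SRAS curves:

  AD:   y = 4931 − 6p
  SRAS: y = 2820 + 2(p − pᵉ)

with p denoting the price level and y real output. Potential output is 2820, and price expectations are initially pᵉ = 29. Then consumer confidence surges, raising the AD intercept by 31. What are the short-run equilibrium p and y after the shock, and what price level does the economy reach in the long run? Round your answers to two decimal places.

AD shifts right: new AD is y = 4962 − 6p. With pᵉ = 29, SRAS is y = 2762 + 2p.
Short run: 4962 − 6p = 2762 + 2p gives 2200 = 8p, so p = 275.00 and y = 4962 − 6p = 3312.00.
y = 3312.00 is above potential 2820; expectations adjust and SRAS shifts left until y = 2820.
Long run: on the new AD curve, 2820 = 4962 − 6p gives p = 357.00.

Short run: p = 275.00, y = 3312.00. Long run: p = 357.00.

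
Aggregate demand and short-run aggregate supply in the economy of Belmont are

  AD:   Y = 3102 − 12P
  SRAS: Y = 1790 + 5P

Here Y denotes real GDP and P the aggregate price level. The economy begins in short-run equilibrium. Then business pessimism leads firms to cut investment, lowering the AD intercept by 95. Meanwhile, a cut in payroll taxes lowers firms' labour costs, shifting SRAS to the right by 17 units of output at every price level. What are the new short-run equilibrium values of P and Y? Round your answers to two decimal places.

After both shocks: AD is Y = 3007 − 12P and SRAS is Y = 1807 + 5P.
Setting them equal: 1200 = 17P, so P = 70.59.
Substituting into AD, Y = 2159.94.

P = 70.59, Y = 2159.94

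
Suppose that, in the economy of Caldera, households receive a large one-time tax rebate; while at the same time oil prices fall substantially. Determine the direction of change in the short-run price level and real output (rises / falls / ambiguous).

Price level: ambiguous; output: rises

The first event is a positive demand shock: AD shifts right, which by itself pushes P up and Y up.
The second is a favourable supply shock: SRAS shifts right, which by itself pushes P down and Y up.
The two shocks push P in opposite directions, so the effect on P is ambiguous. Both shocks push Y up, so Y rises.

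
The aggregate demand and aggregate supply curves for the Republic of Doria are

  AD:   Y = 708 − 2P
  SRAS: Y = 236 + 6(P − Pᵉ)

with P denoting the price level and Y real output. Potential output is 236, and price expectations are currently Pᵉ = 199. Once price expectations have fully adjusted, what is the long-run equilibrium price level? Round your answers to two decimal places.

Short run: with Pᵉ = 199, SRAS is Y = 6P − 958. Setting AD = SRAS gives 1666 = 8P, so P = 208.25 and Y = 708 − 2P = 291.50.
Output 291.50 is above potential 236, so over time expected prices rise and SRAS shifts left until Y returns to 236.
Long run: Y = 236 on the AD curve gives 236 = 708 − 2P, so P = 236.00.

Long-run P = 236.00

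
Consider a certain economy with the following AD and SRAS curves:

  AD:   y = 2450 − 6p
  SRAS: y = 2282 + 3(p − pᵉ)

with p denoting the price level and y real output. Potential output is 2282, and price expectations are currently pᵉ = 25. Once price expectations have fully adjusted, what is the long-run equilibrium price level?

Long-run p = 28

Short run: with pᵉ = 25, SRAS is y = 2207 + 3p. Setting AD = SRAS gives 243 = 9p, so p = 27 and y = 2450 − 6·27 = 2288.
Output 2288 is above potential 2282, so over time expected prices rise and SRAS shifts left until y returns to 2282.
Long run: y = 2282 on the AD curve gives 2282 = 2450 − 6p, so p = 28.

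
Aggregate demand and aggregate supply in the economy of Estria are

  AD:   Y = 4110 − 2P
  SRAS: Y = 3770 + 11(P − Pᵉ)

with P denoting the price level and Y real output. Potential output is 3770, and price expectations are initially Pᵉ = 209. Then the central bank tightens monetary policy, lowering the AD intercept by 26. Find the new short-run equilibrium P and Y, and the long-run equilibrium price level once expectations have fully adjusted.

AD shifts left: new AD is Y = 4084 − 2P. With Pᵉ = 209, SRAS is Y = 1471 + 11P.
Short run: 4084 − 2P = 1471 + 11P gives 2613 = 13P, so P = 201 and Y = 4084 − 2·201 = 3682.
Y = 3682 is below potential 3770; expectations adjust and SRAS shifts right until Y = 3770.
Long run: on the new AD curve, 3770 = 4084 − 2P gives P = 157.

Short run: P = 201, Y = 3682. Long run: P = 157.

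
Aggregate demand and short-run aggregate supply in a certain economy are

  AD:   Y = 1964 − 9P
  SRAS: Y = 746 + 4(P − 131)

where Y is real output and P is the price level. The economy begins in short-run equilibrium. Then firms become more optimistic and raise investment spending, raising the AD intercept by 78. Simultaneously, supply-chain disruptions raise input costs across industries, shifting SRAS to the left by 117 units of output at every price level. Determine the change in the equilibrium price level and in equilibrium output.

After both shocks: AD is Y = 2042 − 9P and SRAS is Y = 105 + 4P.
Setting them equal: 1937 = 13P, so P = 149.
Y = 2042 − 9·149 = 701.
Initially P = 134, Y = 758, so ΔP = +15 and ΔY = -57.

ΔP = +15, ΔY = -57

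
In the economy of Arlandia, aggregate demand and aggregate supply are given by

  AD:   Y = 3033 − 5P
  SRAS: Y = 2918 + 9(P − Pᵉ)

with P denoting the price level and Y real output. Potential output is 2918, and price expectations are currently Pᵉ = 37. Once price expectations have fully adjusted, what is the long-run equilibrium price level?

Long-run P = 23

Short run: with Pᵉ = 37, SRAS is Y = 2585 + 9P. Setting AD = SRAS gives 448 = 14P, so P = 32 and Y = 3033 − 5·32 = 2873.
Output 2873 is below potential 2918, so over time expected prices fall and SRAS shifts right until Y returns to 2918.
Long run: Y = 2918 on the AD curve gives 2918 = 3033 − 5P, so P = 23.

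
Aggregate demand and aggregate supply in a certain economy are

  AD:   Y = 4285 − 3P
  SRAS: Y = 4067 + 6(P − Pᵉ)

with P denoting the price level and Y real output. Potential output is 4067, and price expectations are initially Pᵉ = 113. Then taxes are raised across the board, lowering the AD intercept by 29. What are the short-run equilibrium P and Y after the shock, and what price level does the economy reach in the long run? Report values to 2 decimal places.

Short run: P = 96.33, Y = 3967.00. Long run: P = 63.00.

AD shifts left: new AD is Y = 4256 − 3P. With Pᵉ = 113, SRAS is Y = 3389 + 6P.
Short run: 4256 − 3P = 3389 + 6P gives 867 = 9P, so P = 96.33 and Y = 4256 − 3P = 3967.00.
Y = 3967.00 is below potential 4067; expectations adjust and SRAS shifts right until Y = 4067.
Long run: on the new AD curve, 4067 = 4256 − 3P gives P = 63.00.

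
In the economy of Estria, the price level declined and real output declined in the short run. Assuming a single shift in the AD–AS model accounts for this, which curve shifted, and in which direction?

P fell and Y fell. An AD shift moves P and Y in the same direction; an SRAS shift moves them in opposite directions.
Here P and Y moved in the same direction, so the AD curve shifted.
Since Y fell, AD shifted left.

AD shifted left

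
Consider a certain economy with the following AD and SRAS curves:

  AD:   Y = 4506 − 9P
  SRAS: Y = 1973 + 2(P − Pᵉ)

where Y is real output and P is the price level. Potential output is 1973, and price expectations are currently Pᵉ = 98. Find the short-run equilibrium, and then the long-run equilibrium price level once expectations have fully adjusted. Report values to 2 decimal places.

Short run: with Pᵉ = 98, SRAS is Y = 1777 + 2P. Setting AD = SRAS gives 2729 = 11P, so P = 248.09 and Y = 4506 − 9P = 2273.18.
Output 2273.18 is above potential 1973, so over time expected prices rise and SRAS shifts left until Y returns to 1973.
Long run: Y = 1973 on the AD curve gives 1973 = 4506 − 9P, so P = 281.44.

Short run: P = 248.09, Y = 2273.18. Long run: P = 281.44.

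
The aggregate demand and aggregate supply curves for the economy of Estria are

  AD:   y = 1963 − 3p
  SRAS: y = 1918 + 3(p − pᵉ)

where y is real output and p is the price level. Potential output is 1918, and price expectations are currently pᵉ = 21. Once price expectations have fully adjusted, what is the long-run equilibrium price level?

Short run: with pᵉ = 21, SRAS is y = 1855 + 3p. Setting AD = SRAS gives 108 = 6p, so p = 18 and y = 1963 − 3·18 = 1909.
Output 1909 is below potential 1918, so over time expected prices fall and SRAS shifts right until y returns to 1918.
Long run: y = 1918 on the AD curve gives 1918 = 1963 − 3p, so p = 15.

Long-run p = 15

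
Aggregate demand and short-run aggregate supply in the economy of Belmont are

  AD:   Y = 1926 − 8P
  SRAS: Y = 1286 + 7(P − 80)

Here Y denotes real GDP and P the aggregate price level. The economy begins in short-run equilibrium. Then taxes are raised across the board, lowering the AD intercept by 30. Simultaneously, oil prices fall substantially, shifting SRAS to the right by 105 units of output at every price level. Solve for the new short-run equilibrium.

After both shocks: AD is Y = 1896 − 8P and SRAS is Y = 831 + 7P.
Setting them equal: 1065 = 15P, so P = 71.
Y = 1896 − 8·71 = 1328.

P = 71, Y = 1328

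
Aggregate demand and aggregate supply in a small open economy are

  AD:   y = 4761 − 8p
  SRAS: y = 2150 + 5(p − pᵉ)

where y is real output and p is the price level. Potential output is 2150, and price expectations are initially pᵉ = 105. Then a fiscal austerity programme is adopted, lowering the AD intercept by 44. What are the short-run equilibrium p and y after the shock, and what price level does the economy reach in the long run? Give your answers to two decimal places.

AD shifts left: new AD is y = 4717 − 8p. With pᵉ = 105, SRAS is y = 1625 + 5p.
Short run: 4717 − 8p = 1625 + 5p gives 3092 = 13p, so p = 237.85 and y = 4717 − 8p = 2814.23.
y = 2814.23 is above potential 2150; expectations adjust and SRAS shifts left until y = 2150.
Long run: on the new AD curve, 2150 = 4717 − 8p gives p = 320.88.

Short run: p = 237.85, y = 2814.23. Long run: p = 320.88.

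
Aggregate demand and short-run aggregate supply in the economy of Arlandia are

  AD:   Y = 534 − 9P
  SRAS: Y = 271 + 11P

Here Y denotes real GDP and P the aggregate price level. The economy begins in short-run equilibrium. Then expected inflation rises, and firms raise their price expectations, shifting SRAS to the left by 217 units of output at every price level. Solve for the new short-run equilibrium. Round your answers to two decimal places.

P = 24.00, Y = 318.00

This is a negative supply shock: SRAS shifts left.
New SRAS: Y = 54 + 11P.
Set AD = SRAS: 534 − 9P = 54 + 11P, so 480 = 20P and P = 24.00.
Substituting into AD, Y = 318.00.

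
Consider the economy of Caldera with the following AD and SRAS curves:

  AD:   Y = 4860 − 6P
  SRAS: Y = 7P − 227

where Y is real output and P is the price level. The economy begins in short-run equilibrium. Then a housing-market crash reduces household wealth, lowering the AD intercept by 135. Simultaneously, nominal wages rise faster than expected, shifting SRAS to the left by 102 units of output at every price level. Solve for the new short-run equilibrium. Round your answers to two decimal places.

After both shocks: AD is Y = 4725 − 6P and SRAS is Y = 7P − 329.
Setting them equal: 5054 = 13P, so P = 388.77.
Substituting into AD, Y = 2392.38.

P = 388.77, Y = 2392.38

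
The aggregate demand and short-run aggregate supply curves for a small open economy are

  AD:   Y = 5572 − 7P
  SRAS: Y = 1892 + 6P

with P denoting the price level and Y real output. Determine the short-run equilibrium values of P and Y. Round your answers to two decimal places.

P = 283.08, Y = 3590.46

Set AD = SRAS: 5572 − 7P = 1892 + 6P, so 3680 = 13P and P = 283.08.
Substituting into AD, Y = 5572 − 7P = 3590.46.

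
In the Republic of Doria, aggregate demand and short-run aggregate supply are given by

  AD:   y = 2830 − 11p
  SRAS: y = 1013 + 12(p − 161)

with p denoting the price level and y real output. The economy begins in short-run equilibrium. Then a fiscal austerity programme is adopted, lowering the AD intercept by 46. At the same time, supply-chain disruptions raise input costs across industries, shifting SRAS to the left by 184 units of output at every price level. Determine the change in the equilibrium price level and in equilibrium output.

After both shocks: AD is y = 2784 − 11p and SRAS is y = 12p − 1103.
Setting them equal: 3887 = 23p, so p = 169.
y = 2784 − 11·169 = 925.
Initially p = 163, y = 1037, so Δp = +6 and Δy = -112.

Δp = +6, Δy = -112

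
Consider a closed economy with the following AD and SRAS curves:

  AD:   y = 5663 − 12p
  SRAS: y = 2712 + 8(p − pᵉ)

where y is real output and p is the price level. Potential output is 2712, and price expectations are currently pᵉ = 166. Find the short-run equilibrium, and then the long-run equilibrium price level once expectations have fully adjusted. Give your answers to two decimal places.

Short run: p = 213.95, y = 3095.60. Long run: p = 245.92.

Short run: with pᵉ = 166, SRAS is y = 1384 + 8p. Setting AD = SRAS gives 4279 = 20p, so p = 213.95 and y = 5663 − 12p = 3095.60.
Output 3095.60 is above potential 2712, so over time expected prices rise and SRAS shifts left until y returns to 2712.
Long run: y = 2712 on the AD curve gives 2712 = 5663 − 12p, so p = 245.92.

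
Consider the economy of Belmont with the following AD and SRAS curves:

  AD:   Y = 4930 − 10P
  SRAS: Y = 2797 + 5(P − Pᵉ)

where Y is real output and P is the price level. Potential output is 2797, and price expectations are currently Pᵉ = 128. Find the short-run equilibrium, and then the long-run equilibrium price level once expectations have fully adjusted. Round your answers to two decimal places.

Short run: with Pᵉ = 128, SRAS is Y = 2157 + 5P. Setting AD = SRAS gives 2773 = 15P, so P = 184.87 and Y = 4930 − 10P = 3081.33.
Output 3081.33 is above potential 2797, so over time expected prices rise and SRAS shifts left until Y returns to 2797.
Long run: Y = 2797 on the AD curve gives 2797 = 4930 − 10P, so P = 213.30.

Short run: P = 184.87, Y = 3081.33. Long run: P = 213.30.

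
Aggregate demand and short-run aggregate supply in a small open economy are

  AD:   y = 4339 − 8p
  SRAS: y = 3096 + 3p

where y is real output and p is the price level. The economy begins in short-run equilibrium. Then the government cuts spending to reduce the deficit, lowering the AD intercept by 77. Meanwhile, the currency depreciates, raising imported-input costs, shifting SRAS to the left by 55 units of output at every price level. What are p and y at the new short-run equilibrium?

p = 111, y = 3374

After both shocks: AD is y = 4262 − 8p and SRAS is y = 3041 + 3p.
Setting them equal: 1221 = 11p, so p = 111.
y = 4262 − 8·111 = 3374.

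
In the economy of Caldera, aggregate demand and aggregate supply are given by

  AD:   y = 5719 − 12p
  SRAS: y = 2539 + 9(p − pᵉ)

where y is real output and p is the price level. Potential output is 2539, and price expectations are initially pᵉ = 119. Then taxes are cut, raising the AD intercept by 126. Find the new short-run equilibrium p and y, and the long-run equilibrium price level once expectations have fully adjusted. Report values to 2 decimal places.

AD shifts right: new AD is y = 5845 − 12p. With pᵉ = 119, SRAS is y = 1468 + 9p.
Short run: 5845 − 12p = 1468 + 9p gives 4377 = 21p, so p = 208.43 and y = 5845 − 12p = 3343.86.
y = 3343.86 is above potential 2539; expectations adjust and SRAS shifts left until y = 2539.
Long run: on the new AD curve, 2539 = 5845 − 12p gives p = 275.50.

Short run: p = 208.43, y = 3343.86. Long run: p = 275.50.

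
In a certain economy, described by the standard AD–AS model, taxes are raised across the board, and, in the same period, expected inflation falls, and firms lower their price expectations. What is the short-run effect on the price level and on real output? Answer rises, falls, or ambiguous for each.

The first event is a negative demand shock: AD shifts left, which by itself pushes P down and Y down.
The second is a favourable supply shock: SRAS shifts right, which by itself pushes P down and Y up.
Both shocks push P down, so P falls. The two shocks push Y in opposite directions, so the effect on Y is ambiguous.

Price level: falls; output: ambiguous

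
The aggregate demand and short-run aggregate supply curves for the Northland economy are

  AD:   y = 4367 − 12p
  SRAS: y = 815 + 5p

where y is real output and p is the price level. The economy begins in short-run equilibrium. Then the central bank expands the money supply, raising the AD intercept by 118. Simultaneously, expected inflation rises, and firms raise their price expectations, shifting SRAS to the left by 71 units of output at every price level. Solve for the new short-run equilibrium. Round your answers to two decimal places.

p = 220.06, y = 1844.29

After both shocks: AD is y = 4485 − 12p and SRAS is y = 744 + 5p.
Setting them equal: 3741 = 17p, so p = 220.06.
Substituting into AD, y = 1844.29.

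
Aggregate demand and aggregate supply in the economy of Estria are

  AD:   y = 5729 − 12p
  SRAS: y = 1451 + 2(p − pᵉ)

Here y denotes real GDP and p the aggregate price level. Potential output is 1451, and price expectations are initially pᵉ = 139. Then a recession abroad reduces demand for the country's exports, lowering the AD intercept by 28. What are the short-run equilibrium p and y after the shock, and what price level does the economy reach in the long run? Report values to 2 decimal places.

AD shifts left: new AD is y = 5701 − 12p. With pᵉ = 139, SRAS is y = 1173 + 2p.
Short run: 5701 − 12p = 1173 + 2p gives 4528 = 14p, so p = 323.43 and y = 5701 − 12p = 1819.86.
y = 1819.86 is above potential 1451; expectations adjust and SRAS shifts left until y = 1451.
Long run: on the new AD curve, 1451 = 5701 − 12p gives p = 354.17.

Short run: p = 323.43, y = 1819.86. Long run: p = 354.17.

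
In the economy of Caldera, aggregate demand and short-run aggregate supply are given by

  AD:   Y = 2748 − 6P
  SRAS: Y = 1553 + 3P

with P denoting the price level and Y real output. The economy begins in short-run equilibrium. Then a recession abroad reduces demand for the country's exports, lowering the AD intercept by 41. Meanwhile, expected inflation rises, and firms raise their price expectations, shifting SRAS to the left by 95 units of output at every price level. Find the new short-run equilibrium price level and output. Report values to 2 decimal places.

After both shocks: AD is Y = 2707 − 6P and SRAS is Y = 1458 + 3P.
Setting them equal: 1249 = 9P, so P = 138.78.
Substituting into AD, Y = 1874.33.

P = 138.78, Y = 1874.33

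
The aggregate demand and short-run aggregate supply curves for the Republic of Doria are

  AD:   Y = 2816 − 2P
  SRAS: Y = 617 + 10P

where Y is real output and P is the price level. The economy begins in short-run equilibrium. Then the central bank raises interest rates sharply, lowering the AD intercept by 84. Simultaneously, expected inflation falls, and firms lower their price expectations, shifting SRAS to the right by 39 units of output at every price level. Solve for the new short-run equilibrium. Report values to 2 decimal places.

After both shocks: AD is Y = 2732 − 2P and SRAS is Y = 656 + 10P.
Setting them equal: 2076 = 12P, so P = 173.00.
Substituting into AD, Y = 2386.00.

P = 173.00, Y = 2386.00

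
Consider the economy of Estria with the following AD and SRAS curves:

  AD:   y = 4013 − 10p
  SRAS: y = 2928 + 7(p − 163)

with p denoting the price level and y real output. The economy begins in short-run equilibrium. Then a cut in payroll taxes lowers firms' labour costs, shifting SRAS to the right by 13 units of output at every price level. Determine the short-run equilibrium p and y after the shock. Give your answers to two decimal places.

p = 130.18, y = 2711.24

This is a positive supply shock: SRAS shifts right.
New SRAS: y = 1800 + 7p.
Set AD = SRAS: 4013 − 10p = 1800 + 7p, so 2213 = 17p and p = 130.18.
Substituting into AD, y = 2711.24.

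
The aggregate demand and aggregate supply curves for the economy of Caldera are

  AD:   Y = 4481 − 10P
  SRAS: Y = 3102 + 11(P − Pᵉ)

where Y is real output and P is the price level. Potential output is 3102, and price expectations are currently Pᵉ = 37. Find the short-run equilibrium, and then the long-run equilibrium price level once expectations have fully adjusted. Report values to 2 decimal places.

Short run: with Pᵉ = 37, SRAS is Y = 2695 + 11P. Setting AD = SRAS gives 1786 = 21P, so P = 85.05 and Y = 4481 − 10P = 3630.52.
Output 3630.52 is above potential 3102, so over time expected prices rise and SRAS shifts left until Y returns to 3102.
Long run: Y = 3102 on the AD curve gives 3102 = 4481 − 10P, so P = 137.90.

Short run: P = 85.05, Y = 3630.52. Long run: P = 137.90.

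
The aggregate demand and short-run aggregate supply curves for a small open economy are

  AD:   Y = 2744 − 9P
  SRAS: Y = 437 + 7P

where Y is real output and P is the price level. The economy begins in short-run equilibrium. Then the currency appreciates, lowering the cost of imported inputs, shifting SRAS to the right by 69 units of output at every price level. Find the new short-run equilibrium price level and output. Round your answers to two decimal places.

This is a positive supply shock: SRAS shifts right.
New SRAS: Y = 506 + 7P.
Set AD = SRAS: 2744 − 9P = 506 + 7P, so 2238 = 16P and P = 139.88.
Substituting into AD, Y = 1485.13.

P = 139.88, Y = 1485.13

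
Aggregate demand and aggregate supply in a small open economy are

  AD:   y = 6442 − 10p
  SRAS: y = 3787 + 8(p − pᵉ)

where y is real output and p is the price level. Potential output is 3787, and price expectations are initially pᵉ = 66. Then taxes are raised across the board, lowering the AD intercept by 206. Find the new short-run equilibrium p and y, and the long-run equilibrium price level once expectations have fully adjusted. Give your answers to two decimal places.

Short run: p = 165.39, y = 4582.11. Long run: p = 244.90.

AD shifts left: new AD is y = 6236 − 10p. With pᵉ = 66, SRAS is y = 3259 + 8p.
Short run: 6236 − 10p = 3259 + 8p gives 2977 = 18p, so p = 165.39 and y = 6236 − 10p = 4582.11.
y = 4582.11 is above potential 3787; expectations adjust and SRAS shifts left until y = 3787.
Long run: on the new AD curve, 3787 = 6236 − 10p gives p = 244.90.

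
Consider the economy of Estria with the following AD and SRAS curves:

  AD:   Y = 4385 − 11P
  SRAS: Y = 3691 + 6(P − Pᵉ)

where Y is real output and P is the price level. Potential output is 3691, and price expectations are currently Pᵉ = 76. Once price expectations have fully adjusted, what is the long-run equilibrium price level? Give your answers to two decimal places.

Long-run P = 63.09

Short run: with Pᵉ = 76, SRAS is Y = 3235 + 6P. Setting AD = SRAS gives 1150 = 17P, so P = 67.65 and Y = 4385 − 11P = 3640.88.
Output 3640.88 is below potential 3691, so over time expected prices fall and SRAS shifts right until Y returns to 3691.
Long run: Y = 3691 on the AD curve gives 3691 = 4385 − 11P, so P = 63.09.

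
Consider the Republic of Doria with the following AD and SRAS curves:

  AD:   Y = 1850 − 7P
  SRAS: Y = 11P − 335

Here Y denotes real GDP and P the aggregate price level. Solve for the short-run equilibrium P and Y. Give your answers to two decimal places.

Set AD = SRAS: 1850 − 7P = 11P − 335, so 2185 = 18P and P = 121.39.
Substituting into AD, Y = 1850 − 7P = 1000.28.

P = 121.39, Y = 1000.28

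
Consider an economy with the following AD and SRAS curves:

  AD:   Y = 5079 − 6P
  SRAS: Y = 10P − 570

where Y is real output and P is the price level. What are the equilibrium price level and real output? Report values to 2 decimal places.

Set AD = SRAS: 5079 − 6P = 10P − 570, so 5649 = 16P and P = 353.06.
Substituting into AD, Y = 5079 − 6P = 2960.63.

P = 353.06, Y = 2960.63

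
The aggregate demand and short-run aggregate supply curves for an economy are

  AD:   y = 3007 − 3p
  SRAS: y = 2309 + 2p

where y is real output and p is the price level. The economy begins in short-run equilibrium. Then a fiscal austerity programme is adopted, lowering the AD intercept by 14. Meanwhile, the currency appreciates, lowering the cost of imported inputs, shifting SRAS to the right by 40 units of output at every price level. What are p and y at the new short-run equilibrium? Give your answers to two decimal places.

After both shocks: AD is y = 2993 − 3p and SRAS is y = 2349 + 2p.
Setting them equal: 644 = 5p, so p = 128.80.
Substituting into AD, y = 2606.60.

p = 128.80, y = 2606.60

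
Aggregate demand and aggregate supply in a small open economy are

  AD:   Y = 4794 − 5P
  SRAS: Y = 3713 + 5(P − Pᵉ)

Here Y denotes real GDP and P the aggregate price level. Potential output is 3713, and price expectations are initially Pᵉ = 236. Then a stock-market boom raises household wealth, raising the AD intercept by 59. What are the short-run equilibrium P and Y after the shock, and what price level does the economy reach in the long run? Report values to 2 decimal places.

Short run: P = 232.00, Y = 3693.00. Long run: P = 228.00.

AD shifts right: new AD is Y = 4853 − 5P. With Pᵉ = 236, SRAS is Y = 2533 + 5P.
Short run: 4853 − 5P = 2533 + 5P gives 2320 = 10P, so P = 232.00 and Y = 4853 − 5P = 3693.00.
Y = 3693.00 is below potential 3713; expectations adjust and SRAS shifts right until Y = 3713.
Long run: on the new AD curve, 3713 = 4853 − 5P gives P = 228.00.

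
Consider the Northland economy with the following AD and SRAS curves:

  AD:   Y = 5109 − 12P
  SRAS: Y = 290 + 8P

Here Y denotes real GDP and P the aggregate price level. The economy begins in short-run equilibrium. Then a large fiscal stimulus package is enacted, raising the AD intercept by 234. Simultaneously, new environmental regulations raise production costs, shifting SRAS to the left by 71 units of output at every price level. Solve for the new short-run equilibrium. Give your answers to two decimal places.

After both shocks: AD is Y = 5343 − 12P and SRAS is Y = 219 + 8P.
Setting them equal: 5124 = 20P, so P = 256.20.
Substituting into AD, Y = 2268.60.

P = 256.20, Y = 2268.60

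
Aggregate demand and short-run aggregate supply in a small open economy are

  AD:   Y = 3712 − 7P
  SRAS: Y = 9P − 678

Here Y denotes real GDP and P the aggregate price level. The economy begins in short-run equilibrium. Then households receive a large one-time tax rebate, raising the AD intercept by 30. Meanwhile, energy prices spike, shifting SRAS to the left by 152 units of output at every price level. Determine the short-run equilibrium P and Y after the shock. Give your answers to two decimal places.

P = 285.75, Y = 1741.75

After both shocks: AD is Y = 3742 − 7P and SRAS is Y = 9P − 830.
Setting them equal: 4572 = 16P, so P = 285.75.
Substituting into AD, Y = 1741.75.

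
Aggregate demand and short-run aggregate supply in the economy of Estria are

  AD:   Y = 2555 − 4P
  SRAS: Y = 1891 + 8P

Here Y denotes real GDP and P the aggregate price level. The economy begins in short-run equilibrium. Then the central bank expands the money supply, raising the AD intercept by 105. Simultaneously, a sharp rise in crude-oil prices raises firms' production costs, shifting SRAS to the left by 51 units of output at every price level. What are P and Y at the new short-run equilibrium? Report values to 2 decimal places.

P = 68.33, Y = 2386.67

After both shocks: AD is Y = 2660 − 4P and SRAS is Y = 1840 + 8P.
Setting them equal: 820 = 12P, so P = 68.33.
Substituting into AD, Y = 2386.67.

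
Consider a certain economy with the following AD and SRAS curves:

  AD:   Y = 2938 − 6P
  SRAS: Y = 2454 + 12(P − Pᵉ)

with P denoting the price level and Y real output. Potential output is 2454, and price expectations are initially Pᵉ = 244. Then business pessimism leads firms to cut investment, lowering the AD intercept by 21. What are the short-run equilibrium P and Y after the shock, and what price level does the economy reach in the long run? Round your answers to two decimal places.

AD shifts left: new AD is Y = 2917 − 6P. With Pᵉ = 244, SRAS is Y = 12P − 474.
Short run: 2917 − 6P = 12P − 474 gives 3391 = 18P, so P = 188.39 and Y = 2917 − 6P = 1786.67.
Y = 1786.67 is below potential 2454; expectations adjust and SRAS shifts right until Y = 2454.
Long run: on the new AD curve, 2454 = 2917 − 6P gives P = 77.17.

Short run: P = 188.39, Y = 1786.67. Long run: P = 77.17.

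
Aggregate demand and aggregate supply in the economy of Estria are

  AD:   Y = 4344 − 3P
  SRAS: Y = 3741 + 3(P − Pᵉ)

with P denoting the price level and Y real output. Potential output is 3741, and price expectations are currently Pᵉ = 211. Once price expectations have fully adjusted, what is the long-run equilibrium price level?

Short run: with Pᵉ = 211, SRAS is Y = 3108 + 3P. Setting AD = SRAS gives 1236 = 6P, so P = 206 and Y = 4344 − 3·206 = 3726.
Output 3726 is below potential 3741, so over time expected prices fall and SRAS shifts right until Y returns to 3741.
Long run: Y = 3741 on the AD curve gives 3741 = 4344 − 3P, so P = 201.

Long-run P = 201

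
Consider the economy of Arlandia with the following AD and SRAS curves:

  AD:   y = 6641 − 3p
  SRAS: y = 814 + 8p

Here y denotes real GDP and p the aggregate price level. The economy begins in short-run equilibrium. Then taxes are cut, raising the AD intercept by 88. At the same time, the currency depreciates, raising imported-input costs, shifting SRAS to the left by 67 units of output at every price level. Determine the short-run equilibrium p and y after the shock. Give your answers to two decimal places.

After both shocks: AD is y = 6729 − 3p and SRAS is y = 747 + 8p.
Setting them equal: 5982 = 11p, so p = 543.82.
Substituting into AD, y = 5097.55.

p = 543.82, y = 5097.55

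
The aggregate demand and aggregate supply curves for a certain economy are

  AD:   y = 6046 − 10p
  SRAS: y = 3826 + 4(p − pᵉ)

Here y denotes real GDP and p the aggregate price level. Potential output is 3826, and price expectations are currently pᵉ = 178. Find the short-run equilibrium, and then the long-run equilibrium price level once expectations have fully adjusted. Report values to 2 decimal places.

Short run: p = 209.43, y = 3951.71. Long run: p = 222.00.

Short run: with pᵉ = 178, SRAS is y = 3114 + 4p. Setting AD = SRAS gives 2932 = 14p, so p = 209.43 and y = 6046 − 10p = 3951.71.
Output 3951.71 is above potential 3826, so over time expected prices rise and SRAS shifts left until y returns to 3826.
Long run: y = 3826 on the AD curve gives 3826 = 6046 − 10p, so p = 222.00.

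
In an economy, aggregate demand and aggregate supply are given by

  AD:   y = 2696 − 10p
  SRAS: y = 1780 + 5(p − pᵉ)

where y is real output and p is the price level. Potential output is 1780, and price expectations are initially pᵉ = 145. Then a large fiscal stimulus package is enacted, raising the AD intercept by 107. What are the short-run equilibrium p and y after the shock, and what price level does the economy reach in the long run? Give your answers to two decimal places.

AD shifts right: new AD is y = 2803 − 10p. With pᵉ = 145, SRAS is y = 1055 + 5p.
Short run: 2803 − 10p = 1055 + 5p gives 1748 = 15p, so p = 116.53 and y = 2803 − 10p = 1637.67.
y = 1637.67 is below potential 1780; expectations adjust and SRAS shifts right until y = 1780.
Long run: on the new AD curve, 1780 = 2803 − 10p gives p = 102.30.

Short run: p = 116.53, y = 1637.67. Long run: p = 102.30.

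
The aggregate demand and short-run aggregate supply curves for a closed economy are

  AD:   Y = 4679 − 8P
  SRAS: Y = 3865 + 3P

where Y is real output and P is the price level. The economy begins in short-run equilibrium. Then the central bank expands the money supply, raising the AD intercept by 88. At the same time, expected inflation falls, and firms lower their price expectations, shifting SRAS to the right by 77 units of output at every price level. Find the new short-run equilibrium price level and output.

P = 75, Y = 4167

After both shocks: AD is Y = 4767 − 8P and SRAS is Y = 3942 + 3P.
Setting them equal: 825 = 11P, so P = 75.
Y = 4767 − 8·75 = 4167.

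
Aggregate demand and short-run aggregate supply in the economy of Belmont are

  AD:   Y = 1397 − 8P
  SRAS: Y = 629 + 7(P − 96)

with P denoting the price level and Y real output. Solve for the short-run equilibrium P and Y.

P = 96, Y = 629

Write SRAS as Y = 629 + 7P − 672 = 7P − 43.
Set AD = SRAS: 1397 − 8P = 7P − 43, so 1440 = 15P and P = 96.
Then Y = 1397 − 8·96 = 629.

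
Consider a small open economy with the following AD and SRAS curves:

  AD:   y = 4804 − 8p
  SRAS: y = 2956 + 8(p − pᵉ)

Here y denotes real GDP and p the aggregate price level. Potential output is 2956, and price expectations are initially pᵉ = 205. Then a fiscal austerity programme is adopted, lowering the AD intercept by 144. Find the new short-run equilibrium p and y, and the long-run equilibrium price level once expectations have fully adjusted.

AD shifts left: new AD is y = 4660 − 8p. With pᵉ = 205, SRAS is y = 1316 + 8p.
Short run: 4660 − 8p = 1316 + 8p gives 3344 = 16p, so p = 209 and y = 4660 − 8·209 = 2988.
y = 2988 is above potential 2956; expectations adjust and SRAS shifts left until y = 2956.
Long run: on the new AD curve, 2956 = 4660 − 8p gives p = 213.

Short run: p = 209, y = 2988. Long run: p = 213.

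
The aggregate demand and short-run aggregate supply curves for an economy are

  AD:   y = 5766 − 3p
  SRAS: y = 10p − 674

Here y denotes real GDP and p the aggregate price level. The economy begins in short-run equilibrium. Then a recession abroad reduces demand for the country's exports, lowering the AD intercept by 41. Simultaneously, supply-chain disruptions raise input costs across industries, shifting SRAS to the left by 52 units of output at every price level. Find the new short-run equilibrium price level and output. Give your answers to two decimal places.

After both shocks: AD is y = 5725 − 3p and SRAS is y = 10p − 726.
Setting them equal: 6451 = 13p, so p = 496.23.
Substituting into AD, y = 4236.31.

p = 496.23, y = 4236.31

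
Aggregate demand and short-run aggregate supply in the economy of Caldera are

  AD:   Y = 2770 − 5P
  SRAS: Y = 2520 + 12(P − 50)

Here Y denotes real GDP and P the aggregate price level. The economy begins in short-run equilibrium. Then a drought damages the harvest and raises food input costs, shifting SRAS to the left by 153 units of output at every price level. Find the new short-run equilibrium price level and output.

P = 59, Y = 2475

This is a negative supply shock: SRAS shifts left.
New SRAS: Y = 1767 + 12P.
Set AD = SRAS: 2770 − 5P = 1767 + 12P, so 1003 = 17P and P = 59.
Y = 2770 − 5·59 = 2475.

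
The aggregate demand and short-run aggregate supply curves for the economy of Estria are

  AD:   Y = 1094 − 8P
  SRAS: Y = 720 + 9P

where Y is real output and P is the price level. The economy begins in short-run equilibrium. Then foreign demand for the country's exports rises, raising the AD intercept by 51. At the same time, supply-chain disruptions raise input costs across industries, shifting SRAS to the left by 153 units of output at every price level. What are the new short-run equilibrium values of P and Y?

After both shocks: AD is Y = 1145 − 8P and SRAS is Y = 567 + 9P.
Setting them equal: 578 = 17P, so P = 34.
Y = 1145 − 8·34 = 873.

P = 34, Y = 873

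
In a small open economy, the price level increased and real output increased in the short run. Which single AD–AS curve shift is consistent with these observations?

P rose and Y rose. An AD shift moves P and Y in the same direction; an SRAS shift moves them in opposite directions.
Here P and Y moved in the same direction, so the AD curve shifted.
Since Y rose, AD shifted right.

AD shifted right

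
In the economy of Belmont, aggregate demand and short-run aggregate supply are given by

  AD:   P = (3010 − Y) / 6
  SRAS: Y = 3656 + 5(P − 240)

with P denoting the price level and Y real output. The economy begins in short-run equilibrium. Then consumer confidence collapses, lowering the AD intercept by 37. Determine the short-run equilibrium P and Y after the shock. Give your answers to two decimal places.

This is a negative demand shock: AD shifts left.
New AD: Y = 2973 − 6P.
SRAS can be written Y = 2456 + 5P.
Set AD = SRAS: 2973 − 6P = 2456 + 5P, so 517 = 11P and P = 47.00.
Substituting into AD, Y = 2691.00.

P = 47.00, Y = 2691.00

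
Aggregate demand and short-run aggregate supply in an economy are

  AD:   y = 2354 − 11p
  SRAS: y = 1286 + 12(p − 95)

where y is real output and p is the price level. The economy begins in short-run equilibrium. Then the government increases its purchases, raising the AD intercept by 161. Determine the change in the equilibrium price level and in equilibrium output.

Δp = +7, Δy = +84

This is a positive demand shock: AD shifts right.
New AD: y = 2515 − 11p.
SRAS can be written y = 146 + 12p.
Set AD = SRAS: 2515 − 11p = 146 + 12p, so 2369 = 23p and p = 103.
y = 2515 − 11·103 = 1382.
Initially p = 96, y = 1298, so Δp = +7 and Δy = +84.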